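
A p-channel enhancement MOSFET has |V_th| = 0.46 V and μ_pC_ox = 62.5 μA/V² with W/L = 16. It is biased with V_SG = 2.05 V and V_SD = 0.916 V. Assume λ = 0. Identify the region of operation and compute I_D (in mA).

k_p = μ_pC_ox · (W/L) = 1 mA/V².
V_ov = V_SG − |V_th| = 2.05 − 0.46 = 1.59 V.
Since V_SD = 0.916 V < V_ov = 1.59 V, the device is in the triode region.
I_D = k_p [V_ov · V_SD − ½ V_SD²] = 1 × [1.59 × 0.916 − 0.5 × 0.916²] = 1.04 mA.

Triode; I_D = 1.04 mA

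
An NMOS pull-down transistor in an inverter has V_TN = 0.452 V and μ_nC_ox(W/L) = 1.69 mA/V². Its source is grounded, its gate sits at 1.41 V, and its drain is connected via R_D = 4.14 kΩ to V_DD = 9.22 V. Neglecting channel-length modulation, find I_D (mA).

I_D = 0.776 mA

V_GS = V_G = 1.41 V, so V_ov = 1.41 − 0.452 = 0.958 V.
Assume saturation: I_D = ½ k_n V_ov² = 0.5 × 1.69 × 0.958² = 0.776 mA, giving V_DS = V_DD − I_D R_D = 9.22 − 0.776 × 4.14 = 6.01 V.
V_DS = 6.01 V ≥ V_ov = 0.958 V, confirming saturation.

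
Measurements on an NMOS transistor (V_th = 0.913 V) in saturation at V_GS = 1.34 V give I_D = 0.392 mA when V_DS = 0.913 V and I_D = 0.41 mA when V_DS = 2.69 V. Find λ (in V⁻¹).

With V_GS fixed, I_D ∝ (1 + λ V_DS) in saturation, so I_D2/I_D1 = (1 + λ V_DS2)/(1 + λ V_DS1).
0.41/0.392 = 1.046 = (1 + 2.69 λ)/(1 + 0.913 λ).
Solving: λ (I_D1 V_DS2 − I_D2 V_DS1) = I_D2 − I_D1, so λ = (0.41 − 0.392) / (0.392 × 2.69 − 0.41 × 0.913) = 0.018 / 0.68 = 0.0265 V⁻¹.

λ = 0.0265 V⁻¹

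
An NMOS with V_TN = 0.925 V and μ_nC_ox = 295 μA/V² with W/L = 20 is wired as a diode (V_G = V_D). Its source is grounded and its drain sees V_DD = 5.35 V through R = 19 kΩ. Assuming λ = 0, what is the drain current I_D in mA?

I_D = 0.219 mA

With gate tied to drain, V_GS = V_DS ≥ V_GS − V_TN, so the device is in saturation.
k_n = μ_nC_ox · (W/L) = 5.9 mA/V².
KCL at the drain: ½ k_n (V_GS − V_TN)² = (V_DD − V_GS)/R.
Let x = V_GS − 0.925. Then 56.1 x² + x − 4.425 = 0, giving x = 0.272 V (positive root), so V_GS = 1.2 V.
I_D = (V_DD − V_GS)/R = (5.35 − 1.2) / 19 = 0.219 mA.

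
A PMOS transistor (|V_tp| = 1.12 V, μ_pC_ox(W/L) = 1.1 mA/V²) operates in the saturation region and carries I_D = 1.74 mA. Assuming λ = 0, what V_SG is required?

In saturation I_D = ½ k_p (V_SG − |V_tp|)², so V_SG − |V_tp| = √(2 I_D / k_p) = √(2 × 1.74 / 1.1) = 1.78 V.
V_SG = 1.12 + 1.78 = 2.9 V.

V_SG = 2.90 V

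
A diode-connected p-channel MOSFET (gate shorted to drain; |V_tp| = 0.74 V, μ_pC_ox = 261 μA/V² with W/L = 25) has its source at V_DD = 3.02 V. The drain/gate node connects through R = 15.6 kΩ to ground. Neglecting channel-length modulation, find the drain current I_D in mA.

With gate tied to drain, V_SG = V_SD ≥ V_SG − |V_tp|, so the device is in saturation.
k_p = μ_pC_ox · (W/L) = 6.525 mA/V².
KCL at the drain: ½ k_p (V_SG − |V_tp|)² = (V_DD − V_SG)/R.
Let x = V_SG − 0.74. Then 50.9 x² + x − 2.28 = 0, giving x = 0.202 V (positive root), so V_SG = 0.942 V.
I_D = (V_DD − V_SG)/R = (3.02 − 0.942) / 15.6 = 0.133 mA.

I_D = 0.133 mA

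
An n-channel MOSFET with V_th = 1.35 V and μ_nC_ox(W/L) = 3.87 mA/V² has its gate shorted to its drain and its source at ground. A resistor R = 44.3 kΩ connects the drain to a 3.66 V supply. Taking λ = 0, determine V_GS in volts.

With gate tied to drain, V_GS = V_DS ≥ V_GS − V_th, so the device is in saturation.
KCL at the drain: ½ k_n (V_GS − V_th)² = (V_DD − V_GS)/R.
Let x = V_GS − 1.35. Then 85.7 x² + x − 2.31 = 0, giving x = 0.158 V (positive root), so V_GS = 1.51 V.
I_D = (V_DD − V_GS)/R = (3.66 − 1.51) / 44.3 = 0.0486 mA.

V_GS = 1.51 V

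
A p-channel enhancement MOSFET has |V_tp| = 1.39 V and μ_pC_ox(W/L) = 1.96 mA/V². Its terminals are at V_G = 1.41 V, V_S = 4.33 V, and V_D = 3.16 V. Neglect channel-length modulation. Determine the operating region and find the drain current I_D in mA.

Triode; I_D = 2.17 mA

V_SG = V_S − V_G = 4.33 − 1.41 = 2.92 V; V_SD = V_S − V_D = 4.33 − 3.16 = 1.17 V.
V_ov = V_SG − |V_tp| = 2.92 − 1.39 = 1.53 V.
Since V_SD = 1.17 V < V_ov = 1.53 V, the device is in the triode region.
I_D = k_p [V_ov · V_SD − ½ V_SD²] = 1.96 × [1.53 × 1.17 − 0.5 × 1.17²] = 2.17 mA.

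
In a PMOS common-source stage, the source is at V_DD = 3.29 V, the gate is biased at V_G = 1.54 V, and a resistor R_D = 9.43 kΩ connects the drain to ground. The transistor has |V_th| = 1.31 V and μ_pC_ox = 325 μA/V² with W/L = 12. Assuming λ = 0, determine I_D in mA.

I_D = 0.320 mA

V_SG = V_DD − V_G = 3.29 − 1.54 = 1.75 V, so V_ov = 1.75 − 1.31 = 0.44 V.
k_p = μ_pC_ox · (W/L) = 3.9 mA/V².
Assume saturation: I_D = ½ k_p V_ov² = 0.5 × 3.9 × 0.44² = 0.378 mA, giving V_SD = V_DD − I_D R_D = 3.29 − 0.378 × 9.43 = -0.27 V.
But -0.27 V < V_ov = 0.44 V, so the device is actually in triode.
In triode I_D = k_p[V_ov V_SD − ½ V_SD²] and I_D = (V_DD − V_SD)/R_D. Equating: 18.4 V_SD² − 17.18 V_SD + 3.29 = 0, giving V_SD = 0.269 V (the root below V_ov).
I_D = (3.29 − 0.269) / 9.43 = 0.32 mA.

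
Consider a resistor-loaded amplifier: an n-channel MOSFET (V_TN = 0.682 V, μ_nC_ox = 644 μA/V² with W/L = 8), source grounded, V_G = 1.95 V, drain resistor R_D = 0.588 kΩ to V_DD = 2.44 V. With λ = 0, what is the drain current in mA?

V_GS = V_G = 1.95 V, so V_ov = 1.95 − 0.682 = 1.27 V.
k_n = μ_nC_ox · (W/L) = 5.152 mA/V².
Assume saturation: I_D = ½ k_n V_ov² = 0.5 × 5.152 × 1.27² = 4.14 mA, giving V_DS = V_DD − I_D R_D = 2.44 − 4.14 × 0.588 = 0.00465 V.
But 0.00465 V < V_ov = 1.27 V, so the device is actually in triode.
In triode I_D = k_n[V_ov V_DS − ½ V_DS²] and I_D = (V_DD − V_DS)/R_D. Equating: 1.51 V_DS² − 4.841 V_DS + 2.44 = 0, giving V_DS = 0.627 V (the root below V_ov).
I_D = (2.44 − 0.627) / 0.588 = 3.08 mA.

I_D = 3.08 mA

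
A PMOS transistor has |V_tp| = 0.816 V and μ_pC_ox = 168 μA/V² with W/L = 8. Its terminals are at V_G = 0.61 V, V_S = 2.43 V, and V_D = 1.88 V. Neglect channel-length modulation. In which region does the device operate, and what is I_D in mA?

Triode; I_D = 0.539 mA

V_SG = V_S − V_G = 2.43 − 0.61 = 1.82 V; V_SD = V_S − V_D = 2.43 − 1.88 = 0.55 V.
k_p = μ_pC_ox · (W/L) = 1.344 mA/V².
V_ov = V_SG − |V_tp| = 1.82 − 0.816 = 1 V.
Since V_SD = 0.55 V < V_ov = 1 V, the device is in the triode region.
I_D = k_p [V_ov · V_SD − ½ V_SD²] = 1.344 × [1 × 0.55 − 0.5 × 0.55²] = 0.539 mA.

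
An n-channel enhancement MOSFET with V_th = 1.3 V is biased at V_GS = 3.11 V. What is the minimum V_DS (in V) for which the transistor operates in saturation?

The boundary between triode and saturation is V_DS = V_GS − V_th = V_ov.
V_ov = 3.11 − 1.3 = 1.81 V.

V_DS,sat = 1.81 V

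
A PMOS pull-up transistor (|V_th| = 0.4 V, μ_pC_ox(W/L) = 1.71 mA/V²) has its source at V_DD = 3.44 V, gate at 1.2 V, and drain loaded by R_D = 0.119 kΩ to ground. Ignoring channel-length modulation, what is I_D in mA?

I_D = 2.89 mA

V_SG = V_DD − V_G = 3.44 − 1.2 = 2.24 V, so V_ov = 2.24 − 0.4 = 1.84 V.
Assume saturation: I_D = ½ k_p V_ov² = 0.5 × 1.71 × 1.84² = 2.89 mA, giving V_SD = V_DD − I_D R_D = 3.44 − 2.89 × 0.119 = 3.1 V.
V_SD = 3.1 V ≥ V_ov = 1.84 V, confirming saturation.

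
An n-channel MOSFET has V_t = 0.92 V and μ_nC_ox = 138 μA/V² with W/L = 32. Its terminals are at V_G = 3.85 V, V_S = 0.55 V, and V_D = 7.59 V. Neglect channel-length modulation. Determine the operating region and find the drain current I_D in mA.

V_GS = V_G − V_S = 3.85 − 0.55 = 3.3 V; V_DS = V_D − V_S = 7.59 − 0.55 = 7.04 V.
k_n = μ_nC_ox · (W/L) = 4.416 mA/V².
V_ov = V_GS − V_t = 3.3 − 0.92 = 2.38 V.
Since V_DS = 7.04 V ≥ V_ov = 2.38 V, the device is in saturation.
I_D = ½ k_n V_ov² = 0.5 × 4.416 × 2.38² = 12.5 mA.

Saturation; I_D = 12.5 mA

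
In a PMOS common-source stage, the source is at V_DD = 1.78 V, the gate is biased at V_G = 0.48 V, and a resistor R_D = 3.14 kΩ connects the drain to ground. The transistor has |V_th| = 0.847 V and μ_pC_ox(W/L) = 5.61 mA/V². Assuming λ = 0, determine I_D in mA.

V_SG = V_DD − V_G = 1.78 − 0.48 = 1.3 V, so V_ov = 1.3 − 0.847 = 0.453 V.
Assume saturation: I_D = ½ k_p V_ov² = 0.5 × 5.61 × 0.453² = 0.576 mA, giving V_SD = V_DD − I_D R_D = 1.78 − 0.576 × 3.14 = -0.0274 V.
But -0.0274 V < V_ov = 0.453 V, so the device is actually in triode.
In triode I_D = k_p[V_ov V_SD − ½ V_SD²] and I_D = (V_DD − V_SD)/R_D. Equating: 8.81 V_SD² − 8.98 V_SD + 1.78 = 0, giving V_SD = 0.269 V (the root below V_ov).
I_D = (1.78 − 0.269) / 3.14 = 0.481 mA.

I_D = 0.481 mA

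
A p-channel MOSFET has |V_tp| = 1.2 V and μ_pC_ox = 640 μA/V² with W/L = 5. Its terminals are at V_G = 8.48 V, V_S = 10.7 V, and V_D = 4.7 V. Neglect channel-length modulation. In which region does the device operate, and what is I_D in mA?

V_SG = V_S − V_G = 10.7 − 8.48 = 2.22 V; V_SD = V_S − V_D = 10.7 − 4.7 = 6 V.
k_p = μ_pC_ox · (W/L) = 3.2 mA/V².
V_ov = V_SG − |V_tp| = 2.22 − 1.2 = 1.02 V.
Since V_SD = 6 V ≥ V_ov = 1.02 V, the device is in saturation.
I_D = ½ k_p V_ov² = 0.5 × 3.2 × 1.02² = 1.66 mA.

Saturation; I_D = 1.66 mA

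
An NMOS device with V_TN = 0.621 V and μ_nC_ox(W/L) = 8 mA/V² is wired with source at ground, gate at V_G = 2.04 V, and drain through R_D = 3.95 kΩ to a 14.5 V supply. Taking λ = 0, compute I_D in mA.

V_GS = V_G = 2.04 V, so V_ov = 2.04 − 0.621 = 1.42 V.
Assume saturation: I_D = ½ k_n V_ov² = 0.5 × 8 × 1.42² = 8.05 mA, giving V_DS = V_DD − I_D R_D = 14.5 − 8.05 × 3.95 = -17.3 V.
But -17.3 V < V_ov = 1.42 V, so the device is actually in triode.
In triode I_D = k_n[V_ov V_DS − ½ V_DS²] and I_D = (V_DD − V_DS)/R_D. Equating: 15.8 V_DS² − 45.84 V_DS + 14.5 = 0, giving V_DS = 0.361 V (the root below V_ov).
I_D = (14.5 − 0.361) / 3.95 = 3.58 mA.

I_D = 3.58 mA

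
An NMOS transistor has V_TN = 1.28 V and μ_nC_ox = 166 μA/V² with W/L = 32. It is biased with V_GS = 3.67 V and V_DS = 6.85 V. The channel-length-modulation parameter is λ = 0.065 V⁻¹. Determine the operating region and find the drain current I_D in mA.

k_n = μ_nC_ox · (W/L) = 5.312 mA/V².
V_ov = V_GS − V_TN = 3.67 − 1.28 = 2.39 V.
Since V_DS = 6.85 V ≥ V_ov = 2.39 V, the device is in saturation.
I_D = ½ k_n V_ov² (1 + λ V_DS) = 0.5 × 5.312 × 2.39² × (1 + 0.065 × 6.85) = 21.9 mA.

Saturation; I_D = 21.9 mA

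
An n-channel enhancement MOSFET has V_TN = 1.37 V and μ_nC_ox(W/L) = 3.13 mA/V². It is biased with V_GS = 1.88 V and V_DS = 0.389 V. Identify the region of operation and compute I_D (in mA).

Triode; I_D = 0.384 mA

V_ov = V_GS − V_TN = 1.88 − 1.37 = 0.51 V.
Since V_DS = 0.389 V < V_ov = 0.51 V, the device is in the triode region.
I_D = k_n [V_ov · V_DS − ½ V_DS²] = 3.13 × [0.51 × 0.389 − 0.5 × 0.389²] = 0.384 mA.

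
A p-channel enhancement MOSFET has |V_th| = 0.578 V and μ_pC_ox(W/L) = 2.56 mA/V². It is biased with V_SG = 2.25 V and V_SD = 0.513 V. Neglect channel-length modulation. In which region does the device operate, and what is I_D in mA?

V_ov = V_SG − |V_th| = 2.25 − 0.578 = 1.67 V.
Since V_SD = 0.513 V < V_ov = 1.67 V, the device is in the triode region.
I_D = k_p [V_ov · V_SD − ½ V_SD²] = 2.56 × [1.67 × 0.513 − 0.5 × 0.513²] = 1.86 mA.

Triode; I_D = 1.86 mA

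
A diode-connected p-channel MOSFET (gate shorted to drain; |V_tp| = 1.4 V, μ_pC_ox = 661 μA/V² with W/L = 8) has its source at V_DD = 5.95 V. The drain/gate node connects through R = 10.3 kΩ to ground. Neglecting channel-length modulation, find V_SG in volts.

V_SG = 1.79 V

With gate tied to drain, V_SG = V_SD ≥ V_SG − |V_tp|, so the device is in saturation.
k_p = μ_pC_ox · (W/L) = 5.288 mA/V².
KCL at the drain: ½ k_p (V_SG − |V_tp|)² = (V_DD − V_SG)/R.
Let x = V_SG − 1.4. Then 27.2 x² + x − 4.55 = 0, giving x = 0.391 V (positive root), so V_SG = 1.79 V.
I_D = (V_DD − V_SG)/R = (5.95 − 1.79) / 10.3 = 0.404 mA.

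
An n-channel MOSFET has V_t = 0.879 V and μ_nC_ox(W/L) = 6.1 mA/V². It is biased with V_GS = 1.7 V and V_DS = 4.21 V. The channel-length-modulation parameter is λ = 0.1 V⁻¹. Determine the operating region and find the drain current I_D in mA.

V_ov = V_GS − V_t = 1.7 − 0.879 = 0.821 V.
Since V_DS = 4.21 V ≥ V_ov = 0.821 V, the device is in saturation.
I_D = ½ k_n V_ov² (1 + λ V_DS) = 0.5 × 6.1 × 0.821² × (1 + 0.1 × 4.21) = 2.92 mA.

Saturation; I_D = 2.92 mA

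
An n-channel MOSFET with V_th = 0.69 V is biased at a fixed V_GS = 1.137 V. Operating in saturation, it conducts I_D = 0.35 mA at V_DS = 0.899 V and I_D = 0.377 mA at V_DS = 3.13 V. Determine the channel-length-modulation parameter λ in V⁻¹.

With V_GS fixed, I_D ∝ (1 + λ V_DS) in saturation, so I_D2/I_D1 = (1 + λ V_DS2)/(1 + λ V_DS1).
0.377/0.35 = 1.077 = (1 + 3.13 λ)/(1 + 0.899 λ).
Solving: λ (I_D1 V_DS2 − I_D2 V_DS1) = I_D2 − I_D1, so λ = (0.377 − 0.35) / (0.35 × 3.13 − 0.377 × 0.899) = 0.027 / 0.757 = 0.0357 V⁻¹.

λ = 0.0357 V⁻¹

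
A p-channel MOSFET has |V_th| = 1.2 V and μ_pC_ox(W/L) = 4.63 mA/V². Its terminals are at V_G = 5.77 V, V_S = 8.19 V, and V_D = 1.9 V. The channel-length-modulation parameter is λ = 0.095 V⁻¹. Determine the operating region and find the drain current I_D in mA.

V_SG = V_S − V_G = 8.19 − 5.77 = 2.42 V; V_SD = V_S − V_D = 8.19 − 1.9 = 6.29 V.
V_ov = V_SG − |V_th| = 2.42 − 1.2 = 1.22 V.
Since V_SD = 6.29 V ≥ V_ov = 1.22 V, the device is in saturation.
I_D = ½ k_p V_ov² (1 + λ V_SD) = 0.5 × 4.63 × 1.22² × (1 + 0.095 × 6.29) = 5.5 mA.

Saturation; I_D = 5.50 mA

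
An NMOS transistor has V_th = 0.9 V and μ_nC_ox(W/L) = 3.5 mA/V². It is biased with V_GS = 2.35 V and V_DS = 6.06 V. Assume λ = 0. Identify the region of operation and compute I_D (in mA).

V_ov = V_GS − V_th = 2.35 − 0.9 = 1.45 V.
Since V_DS = 6.06 V ≥ V_ov = 1.45 V, the device is in saturation.
I_D = ½ k_n V_ov² = 0.5 × 3.5 × 1.45² = 3.68 mA.

Saturation; I_D = 3.68 mA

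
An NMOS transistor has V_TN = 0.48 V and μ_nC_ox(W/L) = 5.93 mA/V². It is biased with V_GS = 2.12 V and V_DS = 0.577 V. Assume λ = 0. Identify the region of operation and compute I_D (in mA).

V_ov = V_GS − V_TN = 2.12 − 0.48 = 1.64 V.
Since V_DS = 0.577 V < V_ov = 1.64 V, the device is in the triode region.
I_D = k_n [V_ov · V_DS − ½ V_DS²] = 5.93 × [1.64 × 0.577 − 0.5 × 0.577²] = 4.62 mA.

Triode; I_D = 4.62 mA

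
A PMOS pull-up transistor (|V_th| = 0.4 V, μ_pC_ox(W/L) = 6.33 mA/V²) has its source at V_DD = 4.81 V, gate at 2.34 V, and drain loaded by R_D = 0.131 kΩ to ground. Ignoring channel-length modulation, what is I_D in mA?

V_SG = V_DD − V_G = 4.81 − 2.34 = 2.47 V, so V_ov = 2.47 − 0.4 = 2.07 V.
Assume saturation: I_D = ½ k_p V_ov² = 0.5 × 6.33 × 2.07² = 13.6 mA, giving V_SD = V_DD − I_D R_D = 4.81 − 13.6 × 0.131 = 3.03 V.
V_SD = 3.03 V ≥ V_ov = 2.07 V, confirming saturation.

I_D = 13.6 mA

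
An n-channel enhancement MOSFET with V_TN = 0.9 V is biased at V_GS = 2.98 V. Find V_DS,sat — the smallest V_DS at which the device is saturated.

The boundary between triode and saturation is V_DS = V_GS − V_TN = V_ov.
V_ov = 2.98 − 0.9 = 2.08 V.

V_DS,sat = 2.08 V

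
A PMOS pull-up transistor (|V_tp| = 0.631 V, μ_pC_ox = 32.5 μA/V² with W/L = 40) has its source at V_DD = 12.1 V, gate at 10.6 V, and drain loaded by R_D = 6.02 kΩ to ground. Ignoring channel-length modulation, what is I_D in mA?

I_D = 0.491 mA

V_SG = V_DD − V_G = 12.1 − 10.6 = 1.5 V, so V_ov = 1.5 − 0.631 = 0.869 V.
k_p = μ_pC_ox · (W/L) = 1.3 mA/V².
Assume saturation: I_D = ½ k_p V_ov² = 0.5 × 1.3 × 0.869² = 0.491 mA, giving V_SD = V_DD − I_D R_D = 12.1 − 0.491 × 6.02 = 9.15 V.
V_SD = 9.15 V ≥ V_ov = 0.869 V, confirming saturation.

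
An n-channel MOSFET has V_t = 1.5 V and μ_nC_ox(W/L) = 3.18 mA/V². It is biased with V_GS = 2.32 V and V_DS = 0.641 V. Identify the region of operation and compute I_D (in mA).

V_ov = V_GS − V_t = 2.32 − 1.5 = 0.82 V.
Since V_DS = 0.641 V < V_ov = 0.82 V, the device is in the triode region.
I_D = k_n [V_ov · V_DS − ½ V_DS²] = 3.18 × [0.82 × 0.641 − 0.5 × 0.641²] = 1.02 mA.

Triode; I_D = 1.02 mA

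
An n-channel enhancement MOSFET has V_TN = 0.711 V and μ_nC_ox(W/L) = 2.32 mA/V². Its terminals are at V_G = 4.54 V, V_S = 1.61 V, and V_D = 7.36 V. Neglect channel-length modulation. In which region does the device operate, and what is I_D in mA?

Saturation; I_D = 5.71 mA

V_GS = V_G − V_S = 4.54 − 1.61 = 2.93 V; V_DS = V_D − V_S = 7.36 − 1.61 = 5.75 V.
V_ov = V_GS − V_TN = 2.93 − 0.711 = 2.22 V.
Since V_DS = 5.75 V ≥ V_ov = 2.22 V, the device is in saturation.
I_D = ½ k_n V_ov² = 0.5 × 2.32 × 2.22² = 5.71 mA.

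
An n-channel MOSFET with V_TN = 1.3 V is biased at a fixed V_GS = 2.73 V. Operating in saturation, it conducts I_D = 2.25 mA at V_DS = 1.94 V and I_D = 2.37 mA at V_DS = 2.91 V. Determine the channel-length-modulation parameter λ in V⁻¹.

λ = 0.0615 V⁻¹

With V_GS fixed, I_D ∝ (1 + λ V_DS) in saturation, so I_D2/I_D1 = (1 + λ V_DS2)/(1 + λ V_DS1).
2.37/2.25 = 1.053 = (1 + 2.91 λ)/(1 + 1.94 λ).
Solving: λ (I_D1 V_DS2 − I_D2 V_DS1) = I_D2 − I_D1, so λ = (2.37 − 2.25) / (2.25 × 2.91 − 2.37 × 1.94) = 0.12 / 1.95 = 0.0615 V⁻¹.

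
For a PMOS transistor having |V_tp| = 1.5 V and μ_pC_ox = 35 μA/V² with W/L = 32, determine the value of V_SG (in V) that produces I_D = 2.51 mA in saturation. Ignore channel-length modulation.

k_p = μ_pC_ox · (W/L) = 1.12 mA/V².
In saturation I_D = ½ k_p (V_SG − |V_tp|)², so V_SG − |V_tp| = √(2 I_D / k_p) = √(2 × 2.51 / 1.12) = 2.12 V.
V_SG = 1.5 + 2.12 = 3.62 V.

V_SG = 3.62 V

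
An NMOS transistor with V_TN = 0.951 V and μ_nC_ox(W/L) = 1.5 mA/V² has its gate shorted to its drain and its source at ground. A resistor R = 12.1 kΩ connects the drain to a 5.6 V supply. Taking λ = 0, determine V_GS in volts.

With gate tied to drain, V_GS = V_DS ≥ V_GS − V_TN, so the device is in saturation.
KCL at the drain: ½ k_n (V_GS − V_TN)² = (V_DD − V_GS)/R.
Let x = V_GS − 0.951. Then 9.07 x² + x − 4.649 = 0, giving x = 0.663 V (positive root), so V_GS = 1.61 V.
I_D = (V_DD − V_GS)/R = (5.6 − 1.61) / 12.1 = 0.329 mA.

V_GS = 1.61 V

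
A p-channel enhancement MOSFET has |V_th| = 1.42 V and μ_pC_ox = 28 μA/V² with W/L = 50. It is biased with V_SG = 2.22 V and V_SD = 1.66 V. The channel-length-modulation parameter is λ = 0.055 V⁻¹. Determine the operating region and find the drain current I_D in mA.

k_p = μ_pC_ox · (W/L) = 1.4 mA/V².
V_ov = V_SG − |V_th| = 2.22 − 1.42 = 0.8 V.
Since V_SD = 1.66 V ≥ V_ov = 0.8 V, the device is in saturation.
I_D = ½ k_p V_ov² (1 + λ V_SD) = 0.5 × 1.4 × 0.8² × (1 + 0.055 × 1.66) = 0.489 mA.

Saturation; I_D = 0.489 mA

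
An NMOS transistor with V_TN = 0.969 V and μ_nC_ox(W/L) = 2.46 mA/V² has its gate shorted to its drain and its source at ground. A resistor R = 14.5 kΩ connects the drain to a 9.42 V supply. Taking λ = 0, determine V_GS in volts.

With gate tied to drain, V_GS = V_DS ≥ V_GS − V_TN, so the device is in saturation.
KCL at the drain: ½ k_n (V_GS − V_TN)² = (V_DD − V_GS)/R.
Let x = V_GS − 0.969. Then 17.8 x² + x − 8.451 = 0, giving x = 0.661 V (positive root), so V_GS = 1.63 V.
I_D = (V_DD − V_GS)/R = (9.42 − 1.63) / 14.5 = 0.537 mA.

V_GS = 1.63 V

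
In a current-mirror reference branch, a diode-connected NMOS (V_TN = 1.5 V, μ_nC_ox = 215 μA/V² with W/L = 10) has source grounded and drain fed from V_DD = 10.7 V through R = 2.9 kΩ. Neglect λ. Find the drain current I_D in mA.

I_D = 2.63 mA

With gate tied to drain, V_GS = V_DS ≥ V_GS − V_TN, so the device is in saturation.
k_n = μ_nC_ox · (W/L) = 2.15 mA/V².
KCL at the drain: ½ k_n (V_GS − V_TN)² = (V_DD − V_GS)/R.
Let x = V_GS − 1.5. Then 3.12 x² + x − 9.2 = 0, giving x = 1.56 V (positive root), so V_GS = 3.06 V.
I_D = (V_DD − V_GS)/R = (10.7 − 3.06) / 2.9 = 2.63 mA.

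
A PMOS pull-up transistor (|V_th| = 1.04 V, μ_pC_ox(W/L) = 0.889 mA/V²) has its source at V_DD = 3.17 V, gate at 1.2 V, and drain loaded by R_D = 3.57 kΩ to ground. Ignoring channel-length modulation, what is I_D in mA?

V_SG = V_DD − V_G = 3.17 − 1.2 = 1.97 V, so V_ov = 1.97 − 1.04 = 0.93 V.
Assume saturation: I_D = ½ k_p V_ov² = 0.5 × 0.889 × 0.93² = 0.384 mA, giving V_SD = V_DD − I_D R_D = 3.17 − 0.384 × 3.57 = 1.8 V.
V_SD = 1.8 V ≥ V_ov = 0.93 V, confirming saturation.

I_D = 0.384 mA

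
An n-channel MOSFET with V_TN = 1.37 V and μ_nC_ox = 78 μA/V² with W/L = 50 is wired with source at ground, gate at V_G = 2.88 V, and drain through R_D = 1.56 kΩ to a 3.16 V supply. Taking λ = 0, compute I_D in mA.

I_D = 1.80 mA

V_GS = V_G = 2.88 V, so V_ov = 2.88 − 1.37 = 1.51 V.
k_n = μ_nC_ox · (W/L) = 3.9 mA/V².
Assume saturation: I_D = ½ k_n V_ov² = 0.5 × 3.9 × 1.51² = 4.45 mA, giving V_DS = V_DD − I_D R_D = 3.16 − 4.45 × 1.56 = -3.78 V.
But -3.78 V < V_ov = 1.51 V, so the device is actually in triode.
In triode I_D = k_n[V_ov V_DS − ½ V_DS²] and I_D = (V_DD − V_DS)/R_D. Equating: 3.04 V_DS² − 10.19 V_DS + 3.16 = 0, giving V_DS = 0.346 V (the root below V_ov).
I_D = (3.16 − 0.346) / 1.56 = 1.8 mA.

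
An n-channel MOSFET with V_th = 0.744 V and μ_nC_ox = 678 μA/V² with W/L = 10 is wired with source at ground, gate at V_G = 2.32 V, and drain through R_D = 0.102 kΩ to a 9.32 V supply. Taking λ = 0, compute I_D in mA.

I_D = 8.42 mA

V_GS = V_G = 2.32 V, so V_ov = 2.32 − 0.744 = 1.58 V.
k_n = μ_nC_ox · (W/L) = 6.78 mA/V².
Assume saturation: I_D = ½ k_n V_ov² = 0.5 × 6.78 × 1.58² = 8.42 mA, giving V_DS = V_DD − I_D R_D = 9.32 − 8.42 × 0.102 = 8.46 V.
V_DS = 8.46 V ≥ V_ov = 1.58 V, confirming saturation.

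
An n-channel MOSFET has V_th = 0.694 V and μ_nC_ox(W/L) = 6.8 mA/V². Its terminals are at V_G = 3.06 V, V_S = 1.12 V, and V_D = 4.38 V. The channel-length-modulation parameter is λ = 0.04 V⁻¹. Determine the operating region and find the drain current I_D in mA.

V_GS = V_G − V_S = 3.06 − 1.12 = 1.94 V; V_DS = V_D − V_S = 4.38 − 1.12 = 3.26 V.
V_ov = V_GS − V_th = 1.94 − 0.694 = 1.25 V.
Since V_DS = 3.26 V ≥ V_ov = 1.25 V, the device is in saturation.
I_D = ½ k_n V_ov² (1 + λ V_DS) = 0.5 × 6.8 × 1.25² × (1 + 0.04 × 3.26) = 5.97 mA.

Saturation; I_D = 5.97 mA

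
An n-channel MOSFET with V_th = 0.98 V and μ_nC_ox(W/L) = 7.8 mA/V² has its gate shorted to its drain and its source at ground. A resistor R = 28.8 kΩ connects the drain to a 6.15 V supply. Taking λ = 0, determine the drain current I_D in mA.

I_D = 0.172 mA

With gate tied to drain, V_GS = V_DS ≥ V_GS − V_th, so the device is in saturation.
KCL at the drain: ½ k_n (V_GS − V_th)² = (V_DD − V_GS)/R.
Let x = V_GS − 0.98. Then 112 x² + x − 5.17 = 0, giving x = 0.21 V (positive root), so V_GS = 1.19 V.
I_D = (V_DD − V_GS)/R = (6.15 − 1.19) / 28.8 = 0.172 mA.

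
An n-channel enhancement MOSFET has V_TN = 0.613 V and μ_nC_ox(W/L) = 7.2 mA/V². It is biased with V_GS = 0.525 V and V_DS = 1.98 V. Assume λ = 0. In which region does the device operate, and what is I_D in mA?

V_GS = 0.525 V < V_TN = 0.613 V, so the transistor is in cutoff.

Cutoff; I_D = 0 mA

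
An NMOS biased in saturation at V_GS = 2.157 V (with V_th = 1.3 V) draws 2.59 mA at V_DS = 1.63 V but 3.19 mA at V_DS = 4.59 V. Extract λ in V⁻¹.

λ = 0.0897 V⁻¹

With V_GS fixed, I_D ∝ (1 + λ V_DS) in saturation, so I_D2/I_D1 = (1 + λ V_DS2)/(1 + λ V_DS1).
3.19/2.59 = 1.232 = (1 + 4.59 λ)/(1 + 1.63 λ).
Solving: λ (I_D1 V_DS2 − I_D2 V_DS1) = I_D2 − I_D1, so λ = (3.19 − 2.59) / (2.59 × 4.59 − 3.19 × 1.63) = 0.6 / 6.69 = 0.0897 V⁻¹.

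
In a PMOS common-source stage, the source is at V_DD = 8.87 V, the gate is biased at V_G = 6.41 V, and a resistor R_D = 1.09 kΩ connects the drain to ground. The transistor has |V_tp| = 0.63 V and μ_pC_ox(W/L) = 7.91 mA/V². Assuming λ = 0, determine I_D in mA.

V_SG = V_DD − V_G = 8.87 − 6.41 = 2.46 V, so V_ov = 2.46 − 0.63 = 1.83 V.
Assume saturation: I_D = ½ k_p V_ov² = 0.5 × 7.91 × 1.83² = 13.2 mA, giving V_SD = V_DD − I_D R_D = 8.87 − 13.2 × 1.09 = -5.57 V.
But -5.57 V < V_ov = 1.83 V, so the device is actually in triode.
In triode I_D = k_p[V_ov V_SD − ½ V_SD²] and I_D = (V_DD − V_SD)/R_D. Equating: 4.31 V_SD² − 16.78 V_SD + 8.87 = 0, giving V_SD = 0.631 V (the root below V_ov).
I_D = (8.87 − 0.631) / 1.09 = 7.56 mA.

I_D = 7.56 mA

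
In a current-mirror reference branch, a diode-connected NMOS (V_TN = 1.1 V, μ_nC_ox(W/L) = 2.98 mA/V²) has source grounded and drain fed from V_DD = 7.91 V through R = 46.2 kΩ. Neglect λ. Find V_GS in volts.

V_GS = 1.41 V

With gate tied to drain, V_GS = V_DS ≥ V_GS − V_TN, so the device is in saturation.
KCL at the drain: ½ k_n (V_GS − V_TN)² = (V_DD − V_GS)/R.
Let x = V_GS − 1.1. Then 68.8 x² + x − 6.81 = 0, giving x = 0.307 V (positive root), so V_GS = 1.41 V.
I_D = (V_DD − V_GS)/R = (7.91 − 1.41) / 46.2 = 0.141 mA.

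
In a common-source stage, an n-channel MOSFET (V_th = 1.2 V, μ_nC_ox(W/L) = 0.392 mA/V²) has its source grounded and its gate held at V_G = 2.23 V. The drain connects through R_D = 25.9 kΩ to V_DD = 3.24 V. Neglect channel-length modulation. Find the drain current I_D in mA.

I_D = 0.112 mA

V_GS = V_G = 2.23 V, so V_ov = 2.23 − 1.2 = 1.03 V.
Assume saturation: I_D = ½ k_n V_ov² = 0.5 × 0.392 × 1.03² = 0.208 mA, giving V_DS = V_DD − I_D R_D = 3.24 − 0.208 × 25.9 = -2.15 V.
But -2.15 V < V_ov = 1.03 V, so the device is actually in triode.
In triode I_D = k_n[V_ov V_DS − ½ V_DS²] and I_D = (V_DD − V_DS)/R_D. Equating: 5.08 V_DS² − 11.46 V_DS + 3.24 = 0, giving V_DS = 0.331 V (the root below V_ov).
I_D = (3.24 − 0.331) / 25.9 = 0.112 mA.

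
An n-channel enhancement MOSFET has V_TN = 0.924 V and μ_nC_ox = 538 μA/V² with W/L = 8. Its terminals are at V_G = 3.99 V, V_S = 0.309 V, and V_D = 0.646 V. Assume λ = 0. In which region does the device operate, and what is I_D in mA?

V_GS = V_G − V_S = 3.99 − 0.309 = 3.68 V; V_DS = V_D − V_S = 0.646 − 0.309 = 0.337 V.
k_n = μ_nC_ox · (W/L) = 4.304 mA/V².
V_ov = V_GS − V_TN = 3.68 − 0.924 = 2.76 V.
Since V_DS = 0.337 V < V_ov = 2.76 V, the device is in the triode region.
I_D = k_n [V_ov · V_DS − ½ V_DS²] = 4.304 × [2.76 × 0.337 − 0.5 × 0.337²] = 3.75 mA.

Triode; I_D = 3.75 mA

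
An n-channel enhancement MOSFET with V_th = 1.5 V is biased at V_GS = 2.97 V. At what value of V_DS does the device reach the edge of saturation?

The boundary between triode and saturation is V_DS = V_GS − V_th = V_ov.
V_ov = 2.97 − 1.5 = 1.47 V.

V_DS,sat = 1.47 V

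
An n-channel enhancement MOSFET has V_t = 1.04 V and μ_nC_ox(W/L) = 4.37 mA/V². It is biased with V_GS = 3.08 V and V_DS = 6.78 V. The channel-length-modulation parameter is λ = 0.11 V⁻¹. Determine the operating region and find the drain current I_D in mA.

Saturation; I_D = 15.9 mA

V_ov = V_GS − V_t = 3.08 − 1.04 = 2.04 V.
Since V_DS = 6.78 V ≥ V_ov = 2.04 V, the device is in saturation.
I_D = ½ k_n V_ov² (1 + λ V_DS) = 0.5 × 4.37 × 2.04² × (1 + 0.11 × 6.78) = 15.9 mA.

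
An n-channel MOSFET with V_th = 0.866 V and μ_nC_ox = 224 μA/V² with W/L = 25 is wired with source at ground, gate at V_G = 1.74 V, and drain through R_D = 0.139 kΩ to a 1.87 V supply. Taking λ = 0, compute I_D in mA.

I_D = 2.14 mA

V_GS = V_G = 1.74 V, so V_ov = 1.74 − 0.866 = 0.874 V.
k_n = μ_nC_ox · (W/L) = 5.6 mA/V².
Assume saturation: I_D = ½ k_n V_ov² = 0.5 × 5.6 × 0.874² = 2.14 mA, giving V_DS = V_DD − I_D R_D = 1.87 − 2.14 × 0.139 = 1.57 V.
V_DS = 1.57 V ≥ V_ov = 0.874 V, confirming saturation.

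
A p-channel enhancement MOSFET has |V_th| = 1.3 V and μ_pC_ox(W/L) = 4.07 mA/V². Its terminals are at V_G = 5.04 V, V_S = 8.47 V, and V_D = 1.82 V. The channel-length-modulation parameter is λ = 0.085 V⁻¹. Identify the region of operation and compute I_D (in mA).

Saturation; I_D = 14.5 mA

V_SG = V_S − V_G = 8.47 − 5.04 = 3.43 V; V_SD = V_S − V_D = 8.47 − 1.82 = 6.65 V.
V_ov = V_SG − |V_th| = 3.43 − 1.3 = 2.13 V.
Since V_SD = 6.65 V ≥ V_ov = 2.13 V, the device is in saturation.
I_D = ½ k_p V_ov² (1 + λ V_SD) = 0.5 × 4.07 × 2.13² × (1 + 0.085 × 6.65) = 14.5 mA.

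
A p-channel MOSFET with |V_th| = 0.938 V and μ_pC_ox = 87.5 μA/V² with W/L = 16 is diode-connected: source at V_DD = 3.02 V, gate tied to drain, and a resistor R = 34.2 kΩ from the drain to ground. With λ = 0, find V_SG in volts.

V_SG = 1.21 V

With gate tied to drain, V_SG = V_SD ≥ V_SG − |V_th|, so the device is in saturation.
k_p = μ_pC_ox · (W/L) = 1.4 mA/V².
KCL at the drain: ½ k_p (V_SG − |V_th|)² = (V_DD − V_SG)/R.
Let x = V_SG − 0.938. Then 23.9 x² + x − 2.082 = 0, giving x = 0.275 V (positive root), so V_SG = 1.21 V.
I_D = (V_DD − V_SG)/R = (3.02 − 1.21) / 34.2 = 0.0528 mA.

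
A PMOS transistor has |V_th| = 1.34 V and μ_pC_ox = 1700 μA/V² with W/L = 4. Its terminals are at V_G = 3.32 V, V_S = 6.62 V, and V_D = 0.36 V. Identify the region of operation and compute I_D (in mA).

Saturation; I_D = 13.1 mA

V_SG = V_S − V_G = 6.62 − 3.32 = 3.3 V; V_SD = V_S − V_D = 6.62 − 0.36 = 6.26 V.
k_p = μ_pC_ox · (W/L) = 6.8 mA/V².
V_ov = V_SG − |V_th| = 3.3 − 1.34 = 1.96 V.
Since V_SD = 6.26 V ≥ V_ov = 1.96 V, the device is in saturation.
I_D = ½ k_p V_ov² = 0.5 × 6.8 × 1.96² = 13.1 mA.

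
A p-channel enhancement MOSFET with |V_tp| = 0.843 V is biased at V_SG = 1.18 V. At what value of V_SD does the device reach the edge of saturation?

The boundary between triode and saturation is V_SD = V_SG − |V_tp| = V_ov.
V_ov = 1.18 − 0.843 = 0.337 V.

V_SD,sat = 0.337 V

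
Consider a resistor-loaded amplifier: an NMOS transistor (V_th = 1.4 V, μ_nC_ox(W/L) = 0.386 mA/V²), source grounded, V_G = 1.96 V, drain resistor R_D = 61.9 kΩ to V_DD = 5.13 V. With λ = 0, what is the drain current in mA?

V_GS = V_G = 1.96 V, so V_ov = 1.96 − 1.4 = 0.56 V.
Assume saturation: I_D = ½ k_n V_ov² = 0.5 × 0.386 × 0.56² = 0.0605 mA, giving V_DS = V_DD − I_D R_D = 5.13 − 0.0605 × 61.9 = 1.38 V.
V_DS = 1.38 V ≥ V_ov = 0.56 V, confirming saturation.

I_D = 0.0605 mA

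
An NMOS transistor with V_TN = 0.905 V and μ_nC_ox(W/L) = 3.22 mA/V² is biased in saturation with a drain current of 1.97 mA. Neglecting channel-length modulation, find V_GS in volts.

V_GS = 2.01 V

In saturation I_D = ½ k_n (V_GS − V_TN)², so V_GS − V_TN = √(2 I_D / k_n) = √(2 × 1.97 / 3.22) = 1.11 V.
V_GS = 0.905 + 1.11 = 2.01 V.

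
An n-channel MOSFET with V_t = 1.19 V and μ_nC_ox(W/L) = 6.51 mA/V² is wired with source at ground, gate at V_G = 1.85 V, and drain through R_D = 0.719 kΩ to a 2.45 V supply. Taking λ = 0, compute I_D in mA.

V_GS = V_G = 1.85 V, so V_ov = 1.85 − 1.19 = 0.66 V.
Assume saturation: I_D = ½ k_n V_ov² = 0.5 × 6.51 × 0.66² = 1.42 mA, giving V_DS = V_DD − I_D R_D = 2.45 − 1.42 × 0.719 = 1.43 V.
V_DS = 1.43 V ≥ V_ov = 0.66 V, confirming saturation.

I_D = 1.42 mA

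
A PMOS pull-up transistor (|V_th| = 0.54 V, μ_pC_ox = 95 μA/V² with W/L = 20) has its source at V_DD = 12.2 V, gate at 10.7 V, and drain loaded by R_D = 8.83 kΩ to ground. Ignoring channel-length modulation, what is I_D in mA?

V_SG = V_DD − V_G = 12.2 − 10.7 = 1.5 V, so V_ov = 1.5 − 0.54 = 0.96 V.
k_p = μ_pC_ox · (W/L) = 1.9 mA/V².
Assume saturation: I_D = ½ k_p V_ov² = 0.5 × 1.9 × 0.96² = 0.876 mA, giving V_SD = V_DD − I_D R_D = 12.2 − 0.876 × 8.83 = 4.47 V.
V_SD = 4.47 V ≥ V_ov = 0.96 V, confirming saturation.

I_D = 0.876 mA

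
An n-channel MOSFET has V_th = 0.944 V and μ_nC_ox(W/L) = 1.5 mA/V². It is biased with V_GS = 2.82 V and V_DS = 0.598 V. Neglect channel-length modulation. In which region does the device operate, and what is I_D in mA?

V_ov = V_GS − V_th = 2.82 − 0.944 = 1.88 V.
Since V_DS = 0.598 V < V_ov = 1.88 V, the device is in the triode region.
I_D = k_n [V_ov · V_DS − ½ V_DS²] = 1.5 × [1.88 × 0.598 − 0.5 × 0.598²] = 1.41 mA.

Triode; I_D = 1.41 mA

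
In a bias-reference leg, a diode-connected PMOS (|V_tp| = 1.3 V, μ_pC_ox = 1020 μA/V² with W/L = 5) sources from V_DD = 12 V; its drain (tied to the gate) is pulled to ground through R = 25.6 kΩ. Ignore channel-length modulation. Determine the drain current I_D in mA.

With gate tied to drain, V_SG = V_SD ≥ V_SG − |V_tp|, so the device is in saturation.
k_p = μ_pC_ox · (W/L) = 5.1 mA/V².
KCL at the drain: ½ k_p (V_SG − |V_tp|)² = (V_DD − V_SG)/R.
Let x = V_SG − 1.3. Then 65.3 x² + x − 10.7 = 0, giving x = 0.397 V (positive root), so V_SG = 1.7 V.
I_D = (V_DD − V_SG)/R = (12 − 1.7) / 25.6 = 0.402 mA.

I_D = 0.402 mA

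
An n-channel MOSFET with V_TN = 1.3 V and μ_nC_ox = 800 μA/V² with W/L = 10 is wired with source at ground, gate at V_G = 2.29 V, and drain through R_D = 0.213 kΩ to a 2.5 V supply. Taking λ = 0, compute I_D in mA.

V_GS = V_G = 2.29 V, so V_ov = 2.29 − 1.3 = 0.99 V.
k_n = μ_nC_ox · (W/L) = 8 mA/V².
Assume saturation: I_D = ½ k_n V_ov² = 0.5 × 8 × 0.99² = 3.92 mA, giving V_DS = V_DD − I_D R_D = 2.5 − 3.92 × 0.213 = 1.66 V.
V_DS = 1.66 V ≥ V_ov = 0.99 V, confirming saturation.

I_D = 3.92 mA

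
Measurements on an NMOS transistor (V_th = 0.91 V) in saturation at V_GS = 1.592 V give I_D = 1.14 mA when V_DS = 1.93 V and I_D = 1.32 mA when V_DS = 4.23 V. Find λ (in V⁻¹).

λ = 0.0791 V⁻¹

With V_GS fixed, I_D ∝ (1 + λ V_DS) in saturation, so I_D2/I_D1 = (1 + λ V_DS2)/(1 + λ V_DS1).
1.32/1.14 = 1.158 = (1 + 4.23 λ)/(1 + 1.93 λ).
Solving: λ (I_D1 V_DS2 − I_D2 V_DS1) = I_D2 − I_D1, so λ = (1.32 − 1.14) / (1.14 × 4.23 − 1.32 × 1.93) = 0.18 / 2.27 = 0.0791 V⁻¹.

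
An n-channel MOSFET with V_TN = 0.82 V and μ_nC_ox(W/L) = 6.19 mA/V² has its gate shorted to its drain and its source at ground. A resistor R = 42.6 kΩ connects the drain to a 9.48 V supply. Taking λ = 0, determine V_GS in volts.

V_GS = 1.07 V

With gate tied to drain, V_GS = V_DS ≥ V_GS − V_TN, so the device is in saturation.
KCL at the drain: ½ k_n (V_GS − V_TN)² = (V_DD − V_GS)/R.
Let x = V_GS − 0.82. Then 132 x² + x − 8.66 = 0, giving x = 0.253 V (positive root), so V_GS = 1.07 V.
I_D = (V_DD − V_GS)/R = (9.48 − 1.07) / 42.6 = 0.197 mA.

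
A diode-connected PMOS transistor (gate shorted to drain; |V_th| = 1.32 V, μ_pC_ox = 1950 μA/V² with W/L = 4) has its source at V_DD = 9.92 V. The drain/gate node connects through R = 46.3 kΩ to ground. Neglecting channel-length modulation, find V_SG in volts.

V_SG = 1.54 V

With gate tied to drain, V_SG = V_SD ≥ V_SG − |V_th|, so the device is in saturation.
k_p = μ_pC_ox · (W/L) = 7.8 mA/V².
KCL at the drain: ½ k_p (V_SG − |V_th|)² = (V_DD − V_SG)/R.
Let x = V_SG − 1.32. Then 181 x² + x − 8.6 = 0, giving x = 0.215 V (positive root), so V_SG = 1.54 V.
I_D = (V_DD − V_SG)/R = (9.92 − 1.54) / 46.3 = 0.181 mA.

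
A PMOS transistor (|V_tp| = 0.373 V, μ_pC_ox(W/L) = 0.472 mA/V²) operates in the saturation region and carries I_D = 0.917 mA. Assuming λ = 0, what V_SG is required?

V_SG = 2.34 V

In saturation I_D = ½ k_p (V_SG − |V_tp|)², so V_SG − |V_tp| = √(2 I_D / k_p) = √(2 × 0.917 / 0.472) = 1.97 V.
V_SG = 0.373 + 1.97 = 2.34 V.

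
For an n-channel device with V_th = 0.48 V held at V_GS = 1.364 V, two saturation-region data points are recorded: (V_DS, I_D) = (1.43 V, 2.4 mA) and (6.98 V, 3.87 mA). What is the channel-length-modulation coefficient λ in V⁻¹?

λ = 0.131 V⁻¹

With V_GS fixed, I_D ∝ (1 + λ V_DS) in saturation, so I_D2/I_D1 = (1 + λ V_DS2)/(1 + λ V_DS1).
3.87/2.4 = 1.613 = (1 + 6.98 λ)/(1 + 1.43 λ).
Solving: λ (I_D1 V_DS2 − I_D2 V_DS1) = I_D2 − I_D1, so λ = (3.87 − 2.4) / (2.4 × 6.98 − 3.87 × 1.43) = 1.47 / 11.2 = 0.131 V⁻¹.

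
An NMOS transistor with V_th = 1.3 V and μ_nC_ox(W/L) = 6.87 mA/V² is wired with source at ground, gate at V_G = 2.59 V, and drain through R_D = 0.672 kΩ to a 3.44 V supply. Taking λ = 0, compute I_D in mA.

V_GS = V_G = 2.59 V, so V_ov = 2.59 − 1.3 = 1.29 V.
Assume saturation: I_D = ½ k_n V_ov² = 0.5 × 6.87 × 1.29² = 5.72 mA, giving V_DS = V_DD − I_D R_D = 3.44 − 5.72 × 0.672 = -0.401 V.
But -0.401 V < V_ov = 1.29 V, so the device is actually in triode.
In triode I_D = k_n[V_ov V_DS − ½ V_DS²] and I_D = (V_DD − V_DS)/R_D. Equating: 2.31 V_DS² − 6.955 V_DS + 3.44 = 0, giving V_DS = 0.624 V (the root below V_ov).
I_D = (3.44 − 0.624) / 0.672 = 4.19 mA.

I_D = 4.19 mA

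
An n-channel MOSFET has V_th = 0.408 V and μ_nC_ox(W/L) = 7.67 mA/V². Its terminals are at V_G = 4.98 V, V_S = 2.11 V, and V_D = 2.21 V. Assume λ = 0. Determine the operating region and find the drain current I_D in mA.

Triode; I_D = 1.85 mA

V_GS = V_G − V_S = 4.98 − 2.11 = 2.87 V; V_DS = V_D − V_S = 2.21 − 2.11 = 0.1 V.
V_ov = V_GS − V_th = 2.87 − 0.408 = 2.46 V.
Since V_DS = 0.1 V < V_ov = 2.46 V, the device is in the triode region.
I_D = k_n [V_ov · V_DS − ½ V_DS²] = 7.67 × [2.46 × 0.1 − 0.5 × 0.1²] = 1.85 mA.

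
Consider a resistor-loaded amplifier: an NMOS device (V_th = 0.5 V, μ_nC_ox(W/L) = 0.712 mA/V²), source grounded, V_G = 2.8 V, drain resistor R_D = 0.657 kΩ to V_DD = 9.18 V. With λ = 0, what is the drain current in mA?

I_D = 1.88 mA

V_GS = V_G = 2.8 V, so V_ov = 2.8 − 0.5 = 2.3 V.
Assume saturation: I_D = ½ k_n V_ov² = 0.5 × 0.712 × 2.3² = 1.88 mA, giving V_DS = V_DD − I_D R_D = 9.18 − 1.88 × 0.657 = 7.94 V.
V_DS = 7.94 V ≥ V_ov = 2.3 V, confirming saturation.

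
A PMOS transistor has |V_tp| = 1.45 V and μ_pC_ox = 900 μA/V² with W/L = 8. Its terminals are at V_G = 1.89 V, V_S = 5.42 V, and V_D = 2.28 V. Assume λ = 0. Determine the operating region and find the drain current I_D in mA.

V_SG = V_S − V_G = 5.42 − 1.89 = 3.53 V; V_SD = V_S − V_D = 5.42 − 2.28 = 3.14 V.
k_p = μ_pC_ox · (W/L) = 7.2 mA/V².
V_ov = V_SG − |V_tp| = 3.53 − 1.45 = 2.08 V.
Since V_SD = 3.14 V ≥ V_ov = 2.08 V, the device is in saturation.
I_D = ½ k_p V_ov² = 0.5 × 7.2 × 2.08² = 15.6 mA.

Saturation; I_D = 15.6 mA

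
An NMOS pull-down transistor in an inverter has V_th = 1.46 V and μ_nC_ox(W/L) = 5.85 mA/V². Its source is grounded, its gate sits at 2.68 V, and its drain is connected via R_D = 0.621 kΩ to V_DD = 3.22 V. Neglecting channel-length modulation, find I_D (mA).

I_D = 3.87 mA

V_GS = V_G = 2.68 V, so V_ov = 2.68 − 1.46 = 1.22 V.
Assume saturation: I_D = ½ k_n V_ov² = 0.5 × 5.85 × 1.22² = 4.35 mA, giving V_DS = V_DD − I_D R_D = 3.22 − 4.35 × 0.621 = 0.516 V.
But 0.516 V < V_ov = 1.22 V, so the device is actually in triode.
In triode I_D = k_n[V_ov V_DS − ½ V_DS²] and I_D = (V_DD − V_DS)/R_D. Equating: 1.82 V_DS² − 5.432 V_DS + 3.22 = 0, giving V_DS = 0.815 V (the root below V_ov).
I_D = (3.22 − 0.815) / 0.621 = 3.87 mA.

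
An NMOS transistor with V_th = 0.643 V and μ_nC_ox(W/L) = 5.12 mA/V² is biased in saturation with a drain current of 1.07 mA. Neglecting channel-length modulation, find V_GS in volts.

V_GS = 1.29 V

In saturation I_D = ½ k_n (V_GS − V_th)², so V_GS − V_th = √(2 I_D / k_n) = √(2 × 1.07 / 5.12) = 0.647 V.
V_GS = 0.643 + 0.647 = 1.29 V.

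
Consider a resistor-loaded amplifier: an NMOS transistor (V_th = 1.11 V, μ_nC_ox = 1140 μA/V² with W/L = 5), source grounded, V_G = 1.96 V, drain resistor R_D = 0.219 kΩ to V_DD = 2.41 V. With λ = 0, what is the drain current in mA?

V_GS = V_G = 1.96 V, so V_ov = 1.96 − 1.11 = 0.85 V.
k_n = μ_nC_ox · (W/L) = 5.7 mA/V².
Assume saturation: I_D = ½ k_n V_ov² = 0.5 × 5.7 × 0.85² = 2.06 mA, giving V_DS = V_DD − I_D R_D = 2.41 − 2.06 × 0.219 = 1.96 V.
V_DS = 1.96 V ≥ V_ov = 0.85 V, confirming saturation.

I_D = 2.06 mA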